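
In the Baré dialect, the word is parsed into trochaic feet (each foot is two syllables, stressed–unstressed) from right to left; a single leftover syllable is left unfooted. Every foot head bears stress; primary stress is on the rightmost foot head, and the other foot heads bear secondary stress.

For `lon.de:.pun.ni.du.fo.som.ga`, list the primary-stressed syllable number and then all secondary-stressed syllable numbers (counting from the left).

Parse right to left into trochaic (ˈσσ) feet: (ˈlon.de:) (ˈpun.ni) (ˈdu.fo) (ˈsom.ga).
Foot heads (stressed positions): 1, 3, 5, 7.
End Rule Rightmost: primary stress on the rightmost head = syllable 7.
Secondary stress on 1, 3, 5: ˌlon.de:.ˌpun.ni.ˌdu.fo.ˈsom.ga.

primary 7, secondary 1, 3, 5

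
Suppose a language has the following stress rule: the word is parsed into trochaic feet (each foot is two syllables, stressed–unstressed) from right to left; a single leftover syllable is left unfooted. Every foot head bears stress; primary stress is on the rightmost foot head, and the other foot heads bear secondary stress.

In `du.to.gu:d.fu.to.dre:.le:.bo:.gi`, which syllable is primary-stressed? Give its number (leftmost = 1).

Parse right to left into trochaic (ˈσσ) feet: du (ˈto.gu:d) (ˈfu.to) (ˈdre:.le:) (ˈbo:.gi). Syllable 1 is left unfooted.
Foot heads (stressed positions): 2, 4, 6, 8.
End Rule Rightmost: primary stress on the rightmost head = syllable 8.
Primary stress: syllable 8 → du.to.gu:d.fu.to.dre:.le:.ˈbo:.gi.

8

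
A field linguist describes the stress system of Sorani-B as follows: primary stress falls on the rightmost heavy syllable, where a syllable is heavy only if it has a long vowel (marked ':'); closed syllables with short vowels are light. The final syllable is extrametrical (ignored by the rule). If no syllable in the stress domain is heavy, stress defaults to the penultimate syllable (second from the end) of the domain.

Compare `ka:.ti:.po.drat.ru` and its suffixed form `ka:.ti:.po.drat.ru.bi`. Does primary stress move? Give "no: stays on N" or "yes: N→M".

no: stays on 2

Base `ka:.ti:.po.drat.ru` (5 syllables):
  The final syllable (5, ru) is extrametrical; the stress domain is syllables 1–4.
  Weights: 1 ka: H, 2 ti: H, 3 po L, 4 drat L.
  Heavy syllables in the domain: 1, 2. The rightmost is syllable 2 (ti:).
  → primary stress on syllable 2.
Suffixed `ka:.ti:.po.drat.ru.bi` (6 syllables):
  The final syllable (6, bi) is extrametrical; the stress domain is syllables 1–5.
  Weights: 1 ka: H, 2 ti: H, 3 po L, 4 drat L, 5 ru L.
  Heavy syllables in the domain: 1, 2. The rightmost is syllable 2 (ti:).
  → primary stress on syllable 2.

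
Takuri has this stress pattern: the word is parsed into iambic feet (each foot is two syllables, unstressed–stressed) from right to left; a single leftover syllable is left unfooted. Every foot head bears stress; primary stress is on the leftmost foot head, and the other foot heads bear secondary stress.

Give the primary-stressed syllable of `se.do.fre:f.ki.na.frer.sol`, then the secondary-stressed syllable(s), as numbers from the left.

primary 3, secondary 5, 7

Parse right to left into iambic (σˈσ) feet: se (do.ˈfre:f) (ki.ˈna) (frer.ˈsol). Syllable 1 is left unfooted.
Foot heads (stressed positions): 3, 5, 7.
End Rule Leftmost: primary stress on the leftmost head = syllable 3.
Secondary stress on 5, 7: se.do.ˈfre:f.ki.ˌna.frer.ˌsol.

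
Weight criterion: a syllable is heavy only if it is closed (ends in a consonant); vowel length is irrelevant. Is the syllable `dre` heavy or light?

light

`dre`: short vowel, open (no coda). Open (no coda) → light.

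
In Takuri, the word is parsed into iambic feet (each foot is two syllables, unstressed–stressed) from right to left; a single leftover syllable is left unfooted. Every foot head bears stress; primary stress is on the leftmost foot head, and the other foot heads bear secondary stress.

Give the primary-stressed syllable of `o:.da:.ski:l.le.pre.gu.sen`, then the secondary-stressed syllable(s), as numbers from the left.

Parse right to left into iambic (σˈσ) feet: o: (da:.ˈski:l) (le.ˈpre) (gu.ˈsen). Syllable 1 is left unfooted.
Foot heads (stressed positions): 3, 5, 7.
End Rule Leftmost: primary stress on the leftmost head = syllable 3.
Secondary stress on 5, 7: o:.da:.ˈski:l.le.ˌpre.gu.ˌsen.

primary 3, secondary 5, 7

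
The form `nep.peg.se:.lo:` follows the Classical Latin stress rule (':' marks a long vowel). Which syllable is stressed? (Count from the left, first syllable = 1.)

Classical Latin: stress the penult if heavy (long vowel or closed), else the antepenult.
Weights: 2 peg H, 3 se: H, 4 lo: H.
The penult (syllable 3, se:) is heavy, so it takes stress.
Stress on syllable 3: nep.peg.ˈse:.lo:.

3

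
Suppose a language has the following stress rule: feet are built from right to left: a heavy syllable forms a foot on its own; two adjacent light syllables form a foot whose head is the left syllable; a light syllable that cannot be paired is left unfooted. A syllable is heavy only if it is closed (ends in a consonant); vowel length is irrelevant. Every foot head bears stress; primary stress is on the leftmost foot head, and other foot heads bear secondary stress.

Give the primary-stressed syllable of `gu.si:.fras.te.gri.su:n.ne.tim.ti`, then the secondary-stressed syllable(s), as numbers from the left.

Weights: 1 gu L, 2 si: L, 3 fras H, 4 te L, 5 gri L, 6 su:n H, 7 ne L, 8 tim H, 9 ti L.
Parse right to left (heavy = foot alone; LL = one foot; stranded L unfooted): (ˈgu.si:) (ˈfras) (ˈte.gri) (ˈsu:n) ne (ˈtim) ti.
Foot heads: 1, 3, 4, 6, 8.
Primary stress on the leftmost head = syllable 1.
Secondary stress on 3, 4, 6, 8: ˈgu.si:.ˌfras.ˌte.gri.ˌsu:n.ne.ˌtim.ti.

primary 1, secondary 3, 4, 6, 8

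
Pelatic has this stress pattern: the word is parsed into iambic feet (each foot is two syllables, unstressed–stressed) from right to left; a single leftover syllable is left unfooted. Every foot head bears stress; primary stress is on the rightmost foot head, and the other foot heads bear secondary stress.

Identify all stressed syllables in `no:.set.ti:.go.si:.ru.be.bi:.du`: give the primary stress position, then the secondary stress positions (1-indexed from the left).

primary 9, secondary 3, 5, 7

Parse right to left into iambic (σˈσ) feet: no: (set.ˈti:) (go.ˈsi:) (ru.ˈbe) (bi:.ˈdu). Syllable 1 is left unfooted.
Foot heads (stressed positions): 3, 5, 7, 9.
End Rule Rightmost: primary stress on the rightmost head = syllable 9.
Secondary stress on 3, 5, 7: no:.set.ˌti:.go.ˌsi:.ru.ˌbe.bi:.ˈdu.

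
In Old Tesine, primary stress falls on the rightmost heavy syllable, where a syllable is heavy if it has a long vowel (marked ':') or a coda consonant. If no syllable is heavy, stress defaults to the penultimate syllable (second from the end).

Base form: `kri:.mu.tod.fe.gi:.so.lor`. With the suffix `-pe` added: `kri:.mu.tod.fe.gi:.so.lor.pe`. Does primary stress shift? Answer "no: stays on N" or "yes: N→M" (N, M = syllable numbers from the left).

Base `kri:.mu.tod.fe.gi:.so.lor` (7 syllables):
  Weights: 1 kri: H, 2 mu L, 3 tod H, 4 fe L, 5 gi: H, 6 so L, 7 lor H.
  Heavy syllables in the domain: 1, 3, 5, 7. The rightmost is syllable 7 (lor).
  → primary stress on syllable 7.
Suffixed `kri:.mu.tod.fe.gi:.so.lor.pe` (8 syllables):
  Weights: 1 kri: H, 2 mu L, 3 tod H, 4 fe L, 5 gi: H, 6 so L, 7 lor H, 8 pe L.
  Heavy syllables in the domain: 1, 3, 5, 7. The rightmost is syllable 7 (lor).
  → primary stress on syllable 7.

no: stays on 7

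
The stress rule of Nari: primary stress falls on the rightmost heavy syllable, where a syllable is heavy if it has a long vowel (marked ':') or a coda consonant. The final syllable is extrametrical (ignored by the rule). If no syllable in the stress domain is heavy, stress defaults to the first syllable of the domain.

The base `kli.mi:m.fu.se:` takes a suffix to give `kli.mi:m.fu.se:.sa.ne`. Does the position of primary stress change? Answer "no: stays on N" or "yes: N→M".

yes: 2→4

Base `kli.mi:m.fu.se:` (4 syllables):
  The final syllable (4, se:) is extrametrical; the stress domain is syllables 1–3.
  Weights: 1 kli L, 2 mi:m H, 3 fu L.
  Heavy syllables in the domain: 2. The rightmost is syllable 2 (mi:m).
  → primary stress on syllable 2.
Suffixed `kli.mi:m.fu.se:.sa.ne` (6 syllables):
  The final syllable (6, ne) is extrametrical; the stress domain is syllables 1–5.
  Weights: 1 kli L, 2 mi:m H, 3 fu L, 4 se: H, 5 sa L.
  Heavy syllables in the domain: 2, 4. The rightmost is syllable 4 (se:).
  → primary stress on syllable 4.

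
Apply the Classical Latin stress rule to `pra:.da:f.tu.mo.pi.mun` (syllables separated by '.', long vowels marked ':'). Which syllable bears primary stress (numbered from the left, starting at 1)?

4

Classical Latin: stress the penult if heavy (long vowel or closed), else the antepenult.
Weights: 4 mo L, 5 pi L, 6 mun H.
The penult (syllable 5, pi) is light, so stress falls on the antepenult (syllable 4, mo).
Stress on syllable 4: pra:.da:f.tu.ˈmo.pi.mun.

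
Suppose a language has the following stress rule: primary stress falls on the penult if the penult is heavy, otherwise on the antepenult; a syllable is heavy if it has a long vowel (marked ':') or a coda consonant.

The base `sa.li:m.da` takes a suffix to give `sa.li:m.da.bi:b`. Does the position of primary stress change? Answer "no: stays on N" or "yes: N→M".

no: stays on 2

Base `sa.li:m.da` (3 syllables):
  Weights: 1 sa L, 2 li:m H, 3 da L.
  The penult (syllable 2, li:m) is heavy, so it takes stress.
  → primary stress on syllable 2.
Suffixed `sa.li:m.da.bi:b` (4 syllables):
  Weights: 2 li:m H, 3 da L, 4 bi:b H.
  The penult (syllable 3, da) is light, so stress falls on the antepenult (syllable 2, li:m).
  → primary stress on syllable 2.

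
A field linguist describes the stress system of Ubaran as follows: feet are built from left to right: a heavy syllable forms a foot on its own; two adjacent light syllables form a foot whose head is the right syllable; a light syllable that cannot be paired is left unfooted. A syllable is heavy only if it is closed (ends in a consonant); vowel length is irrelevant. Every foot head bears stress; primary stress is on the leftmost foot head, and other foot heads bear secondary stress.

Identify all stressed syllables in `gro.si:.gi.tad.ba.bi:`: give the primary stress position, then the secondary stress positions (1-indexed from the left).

Weights: 1 gro L, 2 si: L, 3 gi L, 4 tad H, 5 ba L, 6 bi: L.
Parse left to right (heavy = foot alone; LL = one foot; stranded L unfooted): (gro.ˈsi:) gi (ˈtad) (ba.ˈbi:).
Foot heads: 2, 4, 6.
Primary stress on the leftmost head = syllable 2.
Secondary stress on 4, 6: gro.ˈsi:.gi.ˌtad.ba.ˌbi:.

primary 2, secondary 4, 6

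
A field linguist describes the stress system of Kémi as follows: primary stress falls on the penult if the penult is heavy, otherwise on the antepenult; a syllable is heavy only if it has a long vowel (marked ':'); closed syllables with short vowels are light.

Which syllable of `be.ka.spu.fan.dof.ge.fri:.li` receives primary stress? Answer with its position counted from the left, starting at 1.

Weights: 6 ge L, 7 fri: H, 8 li L.
The penult (syllable 7, fri:) is heavy, so it takes stress.
Primary stress: syllable 7 → be.ka.spu.fan.dof.ge.ˈfri:.li.

7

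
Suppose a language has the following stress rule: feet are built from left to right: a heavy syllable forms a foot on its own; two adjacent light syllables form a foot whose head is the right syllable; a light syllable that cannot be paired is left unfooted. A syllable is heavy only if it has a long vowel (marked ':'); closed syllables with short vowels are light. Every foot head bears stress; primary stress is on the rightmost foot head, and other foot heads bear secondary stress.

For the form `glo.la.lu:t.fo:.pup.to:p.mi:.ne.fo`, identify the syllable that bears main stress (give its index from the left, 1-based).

9

Weights: 1 glo L, 2 la L, 3 lu:t H, 4 fo: H, 5 pup L, 6 to:p H, 7 mi: H, 8 ne L, 9 fo L.
Parse left to right (heavy = foot alone; LL = one foot; stranded L unfooted): (glo.ˈla) (ˈlu:t) (ˈfo:) pup (ˈto:p) (ˈmi:) (ne.ˈfo).
Foot heads: 2, 3, 4, 6, 7, 9.
Primary stress on the rightmost head = syllable 9.
Primary stress: syllable 9 → glo.la.lu:t.fo:.pup.to:p.mi:.ne.ˈfo.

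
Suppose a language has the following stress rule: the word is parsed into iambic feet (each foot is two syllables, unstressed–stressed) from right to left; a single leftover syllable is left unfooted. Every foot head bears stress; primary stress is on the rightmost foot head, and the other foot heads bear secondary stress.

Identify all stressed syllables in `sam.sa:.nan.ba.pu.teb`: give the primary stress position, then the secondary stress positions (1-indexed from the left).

Parse right to left into iambic (σˈσ) feet: (sam.ˈsa:) (nan.ˈba) (pu.ˈteb).
Foot heads (stressed positions): 2, 4, 6.
End Rule Rightmost: primary stress on the rightmost head = syllable 6.
Secondary stress on 2, 4: sam.ˌsa:.nan.ˌba.pu.ˈteb.

primary 6, secondary 2, 4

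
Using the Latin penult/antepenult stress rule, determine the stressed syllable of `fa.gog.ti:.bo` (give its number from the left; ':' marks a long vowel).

3

Classical Latin: stress the penult if heavy (long vowel or closed), else the antepenult.
Weights: 2 gog H, 3 ti: H, 4 bo L.
The penult (syllable 3, ti:) is heavy, so it takes stress.
Stress on syllable 3: fa.gog.ˈti:.bo.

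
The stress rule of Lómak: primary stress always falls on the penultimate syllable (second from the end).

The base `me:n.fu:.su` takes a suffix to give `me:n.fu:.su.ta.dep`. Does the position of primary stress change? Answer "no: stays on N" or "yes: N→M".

Base `me:n.fu:.su` (3 syllables):
  The word has 3 syllables; the penultimate syllable (second from the end) is syllable 2 (fu:).
  → primary stress on syllable 2.
Suffixed `me:n.fu:.su.ta.dep` (5 syllables):
  The word has 5 syllables; the penultimate syllable (second from the end) is syllable 4 (ta).
  → primary stress on syllable 4.

yes: 2→4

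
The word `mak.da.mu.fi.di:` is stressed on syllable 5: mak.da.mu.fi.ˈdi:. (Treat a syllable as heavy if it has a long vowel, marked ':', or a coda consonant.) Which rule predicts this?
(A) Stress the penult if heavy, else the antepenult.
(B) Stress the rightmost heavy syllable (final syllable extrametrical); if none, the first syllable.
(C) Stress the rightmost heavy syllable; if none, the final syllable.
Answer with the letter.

Rule A → syllable 3 (observed: 5).
Rule B → syllable 1 (observed: 5).
Rule C → syllable 5 ✓.

C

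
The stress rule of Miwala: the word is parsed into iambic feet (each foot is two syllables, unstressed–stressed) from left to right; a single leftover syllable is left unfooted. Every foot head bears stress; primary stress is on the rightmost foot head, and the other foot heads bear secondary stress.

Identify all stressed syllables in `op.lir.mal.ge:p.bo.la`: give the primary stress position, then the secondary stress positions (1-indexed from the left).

Parse left to right into iambic (σˈσ) feet: (op.ˈlir) (mal.ˈge:p) (bo.ˈla).
Foot heads (stressed positions): 2, 4, 6.
End Rule Rightmost: primary stress on the rightmost head = syllable 6.
Secondary stress on 2, 4: op.ˌlir.mal.ˌge:p.bo.ˈla.

primary 6, secondary 2, 4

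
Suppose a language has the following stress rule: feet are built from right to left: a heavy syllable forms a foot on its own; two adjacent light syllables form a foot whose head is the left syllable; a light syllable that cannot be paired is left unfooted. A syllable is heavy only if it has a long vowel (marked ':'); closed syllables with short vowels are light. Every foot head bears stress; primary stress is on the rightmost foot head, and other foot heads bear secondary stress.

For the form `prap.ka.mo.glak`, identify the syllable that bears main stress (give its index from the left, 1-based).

3

Weights: 1 prap L, 2 ka L, 3 mo L, 4 glak L.
Parse right to left (heavy = foot alone; LL = one foot; stranded L unfooted): (ˈprap.ka) (ˈmo.glak).
Foot heads: 1, 3.
Primary stress on the rightmost head = syllable 3.
Primary stress: syllable 3 → prap.ka.ˈmo.glak.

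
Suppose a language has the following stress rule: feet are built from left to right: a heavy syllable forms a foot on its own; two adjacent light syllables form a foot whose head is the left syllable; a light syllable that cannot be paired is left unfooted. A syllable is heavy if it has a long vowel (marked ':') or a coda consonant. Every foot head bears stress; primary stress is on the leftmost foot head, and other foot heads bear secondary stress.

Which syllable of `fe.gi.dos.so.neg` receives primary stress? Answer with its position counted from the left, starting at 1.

1

Weights: 1 fe L, 2 gi L, 3 dos H, 4 so L, 5 neg H.
Parse left to right (heavy = foot alone; LL = one foot; stranded L unfooted): (ˈfe.gi) (ˈdos) so (ˈneg).
Foot heads: 1, 3, 5.
Primary stress on the leftmost head = syllable 1.
Primary stress: syllable 1 → ˈfe.gi.dos.so.neg.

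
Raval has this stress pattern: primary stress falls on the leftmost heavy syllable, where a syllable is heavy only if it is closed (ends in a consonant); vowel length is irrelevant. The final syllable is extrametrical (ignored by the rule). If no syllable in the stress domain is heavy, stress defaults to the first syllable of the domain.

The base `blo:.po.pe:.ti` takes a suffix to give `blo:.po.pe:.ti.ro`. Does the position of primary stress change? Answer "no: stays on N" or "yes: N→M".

no: stays on 1

Base `blo:.po.pe:.ti` (4 syllables):
  The final syllable (4, ti) is extrametrical; the stress domain is syllables 1–3.
  Weights: 1 blo: L, 2 po L, 3 pe: L.
  No heavy syllable in the domain; default to the first syllable of the domain = syllable 1.
  → primary stress on syllable 1.
Suffixed `blo:.po.pe:.ti.ro` (5 syllables):
  The final syllable (5, ro) is extrametrical; the stress domain is syllables 1–4.
  Weights: 1 blo: L, 2 po L, 3 pe: L, 4 ti L.
  No heavy syllable in the domain; default to the first syllable of the domain = syllable 1.
  → primary stress on syllable 1.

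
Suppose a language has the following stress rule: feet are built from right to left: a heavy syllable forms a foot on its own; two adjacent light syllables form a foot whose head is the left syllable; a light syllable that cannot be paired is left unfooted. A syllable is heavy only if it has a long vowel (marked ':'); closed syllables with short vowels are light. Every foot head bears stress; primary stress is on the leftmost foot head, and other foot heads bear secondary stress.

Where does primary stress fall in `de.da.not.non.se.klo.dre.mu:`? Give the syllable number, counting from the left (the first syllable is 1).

2

Weights: 1 de L, 2 da L, 3 not L, 4 non L, 5 se L, 6 klo L, 7 dre L, 8 mu: H.
Parse right to left (heavy = foot alone; LL = one foot; stranded L unfooted): de (ˈda.not) (ˈnon.se) (ˈklo.dre) (ˈmu:).
Foot heads: 2, 4, 6, 8.
Primary stress on the leftmost head = syllable 2.
Primary stress: syllable 2 → de.ˈda.not.non.se.klo.dre.mu:.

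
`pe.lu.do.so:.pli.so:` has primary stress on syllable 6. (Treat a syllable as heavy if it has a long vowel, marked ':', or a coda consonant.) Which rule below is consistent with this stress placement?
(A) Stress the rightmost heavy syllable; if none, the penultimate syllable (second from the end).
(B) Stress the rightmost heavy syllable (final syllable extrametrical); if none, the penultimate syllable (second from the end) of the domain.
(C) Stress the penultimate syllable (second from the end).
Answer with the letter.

Rule A → syllable 6 ✓.
Rule B → syllable 4 (observed: 6).
Rule C → syllable 5 (observed: 6).

A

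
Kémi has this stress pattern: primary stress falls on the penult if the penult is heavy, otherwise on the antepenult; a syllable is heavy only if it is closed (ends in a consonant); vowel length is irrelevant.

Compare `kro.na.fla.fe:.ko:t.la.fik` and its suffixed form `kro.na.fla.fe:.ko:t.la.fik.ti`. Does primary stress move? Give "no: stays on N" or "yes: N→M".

yes: 5→7

Base `kro.na.fla.fe:.ko:t.la.fik` (7 syllables):
  Weights: 5 ko:t H, 6 la L, 7 fik H.
  The penult (syllable 6, la) is light, so stress falls on the antepenult (syllable 5, ko:t).
  → primary stress on syllable 5.
Suffixed `kro.na.fla.fe:.ko:t.la.fik.ti` (8 syllables):
  Weights: 6 la L, 7 fik H, 8 ti L.
  The penult (syllable 7, fik) is heavy, so it takes stress.
  → primary stress on syllable 7.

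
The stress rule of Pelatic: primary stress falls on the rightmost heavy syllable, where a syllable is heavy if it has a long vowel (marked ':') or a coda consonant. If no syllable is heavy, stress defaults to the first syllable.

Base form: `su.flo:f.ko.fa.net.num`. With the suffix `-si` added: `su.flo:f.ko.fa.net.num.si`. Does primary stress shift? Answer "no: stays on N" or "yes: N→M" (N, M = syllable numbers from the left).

Base `su.flo:f.ko.fa.net.num` (6 syllables):
  Weights: 1 su L, 2 flo:f H, 3 ko L, 4 fa L, 5 net H, 6 num H.
  Heavy syllables in the domain: 2, 5, 6. The rightmost is syllable 6 (num).
  → primary stress on syllable 6.
Suffixed `su.flo:f.ko.fa.net.num.si` (7 syllables):
  Weights: 1 su L, 2 flo:f H, 3 ko L, 4 fa L, 5 net H, 6 num H, 7 si L.
  Heavy syllables in the domain: 2, 5, 6. The rightmost is syllable 6 (num).
  → primary stress on syllable 6.

no: stays on 6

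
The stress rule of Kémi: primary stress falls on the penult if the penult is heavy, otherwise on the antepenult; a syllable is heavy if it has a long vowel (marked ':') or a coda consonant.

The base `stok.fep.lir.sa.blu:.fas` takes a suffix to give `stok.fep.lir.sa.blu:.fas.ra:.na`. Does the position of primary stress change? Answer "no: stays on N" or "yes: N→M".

yes: 5→7

Base `stok.fep.lir.sa.blu:.fas` (6 syllables):
  Weights: 4 sa L, 5 blu: H, 6 fas H.
  The penult (syllable 5, blu:) is heavy, so it takes stress.
  → primary stress on syllable 5.
Suffixed `stok.fep.lir.sa.blu:.fas.ra:.na` (8 syllables):
  Weights: 6 fas H, 7 ra: H, 8 na L.
  The penult (syllable 7, ra:) is heavy, so it takes stress.
  → primary stress on syllable 7.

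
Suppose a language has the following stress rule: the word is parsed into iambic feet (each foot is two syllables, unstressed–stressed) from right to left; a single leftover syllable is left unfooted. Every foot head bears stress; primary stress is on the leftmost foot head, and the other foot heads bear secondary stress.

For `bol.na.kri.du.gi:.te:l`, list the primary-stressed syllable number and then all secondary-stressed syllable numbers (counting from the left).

primary 2, secondary 4, 6

Parse right to left into iambic (σˈσ) feet: (bol.ˈna) (kri.ˈdu) (gi:.ˈte:l).
Foot heads (stressed positions): 2, 4, 6.
End Rule Leftmost: primary stress on the leftmost head = syllable 2.
Secondary stress on 4, 6: bol.ˈna.kri.ˌdu.gi:.ˌte:l.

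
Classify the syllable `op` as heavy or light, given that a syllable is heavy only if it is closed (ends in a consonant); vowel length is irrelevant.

`op`: short vowel, closed (coda /p/). Closed (coda /p/) → heavy.

heavy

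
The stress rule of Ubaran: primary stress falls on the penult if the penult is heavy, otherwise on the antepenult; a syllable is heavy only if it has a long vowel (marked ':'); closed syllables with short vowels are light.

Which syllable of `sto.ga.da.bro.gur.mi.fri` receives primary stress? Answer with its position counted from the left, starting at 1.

5

Weights: 5 gur L, 6 mi L, 7 fri L.
The penult (syllable 6, mi) is light, so stress falls on the antepenult (syllable 5, gur).
Primary stress: syllable 5 → sto.ga.da.bro.ˈgur.mi.fri.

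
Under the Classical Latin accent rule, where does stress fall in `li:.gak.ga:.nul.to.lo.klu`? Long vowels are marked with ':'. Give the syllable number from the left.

5

Classical Latin: stress the penult if heavy (long vowel or closed), else the antepenult.
Weights: 5 to L, 6 lo L, 7 klu L.
The penult (syllable 6, lo) is light, so stress falls on the antepenult (syllable 5, to).
Stress on syllable 5: li:.gak.ga:.nul.ˈto.lo.klu.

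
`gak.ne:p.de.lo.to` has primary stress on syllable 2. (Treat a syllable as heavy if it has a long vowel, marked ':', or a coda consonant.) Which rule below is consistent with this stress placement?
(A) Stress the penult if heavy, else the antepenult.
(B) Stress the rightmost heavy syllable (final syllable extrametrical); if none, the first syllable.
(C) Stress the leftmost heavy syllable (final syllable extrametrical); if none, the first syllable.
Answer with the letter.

B

Rule A → syllable 3 (observed: 2).
Rule B → syllable 2 ✓.
Rule C → syllable 1 (observed: 2).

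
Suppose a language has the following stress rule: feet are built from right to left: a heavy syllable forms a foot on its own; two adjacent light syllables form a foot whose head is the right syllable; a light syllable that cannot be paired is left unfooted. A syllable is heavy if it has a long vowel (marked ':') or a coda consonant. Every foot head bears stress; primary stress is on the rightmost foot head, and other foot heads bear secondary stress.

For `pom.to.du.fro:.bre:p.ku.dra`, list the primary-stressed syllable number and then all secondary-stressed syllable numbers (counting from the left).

Weights: 1 pom H, 2 to L, 3 du L, 4 fro: H, 5 bre:p H, 6 ku L, 7 dra L.
Parse right to left (heavy = foot alone; LL = one foot; stranded L unfooted): (ˈpom) (to.ˈdu) (ˈfro:) (ˈbre:p) (ku.ˈdra).
Foot heads: 1, 3, 4, 5, 7.
Primary stress on the rightmost head = syllable 7.
Secondary stress on 1, 3, 4, 5: ˌpom.to.ˌdu.ˌfro:.ˌbre:p.ku.ˈdra.

primary 7, secondary 1, 3, 4, 5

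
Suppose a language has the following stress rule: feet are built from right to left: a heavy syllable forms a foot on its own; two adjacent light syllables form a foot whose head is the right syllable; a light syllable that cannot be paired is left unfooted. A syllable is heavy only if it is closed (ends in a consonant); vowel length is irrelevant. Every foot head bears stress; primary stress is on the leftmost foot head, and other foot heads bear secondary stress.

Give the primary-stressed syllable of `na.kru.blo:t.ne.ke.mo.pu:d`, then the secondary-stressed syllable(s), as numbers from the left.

Weights: 1 na L, 2 kru L, 3 blo:t H, 4 ne L, 5 ke L, 6 mo L, 7 pu:d H.
Parse right to left (heavy = foot alone; LL = one foot; stranded L unfooted): (na.ˈkru) (ˈblo:t) ne (ke.ˈmo) (ˈpu:d).
Foot heads: 2, 3, 6, 7.
Primary stress on the leftmost head = syllable 2.
Secondary stress on 3, 6, 7: na.ˈkru.ˌblo:t.ne.ke.ˌmo.ˌpu:d.

primary 2, secondary 3, 6, 7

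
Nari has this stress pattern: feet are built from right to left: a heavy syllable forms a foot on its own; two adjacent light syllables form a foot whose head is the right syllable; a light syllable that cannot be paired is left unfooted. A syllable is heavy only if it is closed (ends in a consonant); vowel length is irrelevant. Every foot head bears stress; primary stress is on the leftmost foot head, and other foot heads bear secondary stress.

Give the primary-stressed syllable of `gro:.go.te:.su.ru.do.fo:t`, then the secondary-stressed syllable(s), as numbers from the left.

Weights: 1 gro: L, 2 go L, 3 te: L, 4 su L, 5 ru L, 6 do L, 7 fo:t H.
Parse right to left (heavy = foot alone; LL = one foot; stranded L unfooted): (gro:.ˈgo) (te:.ˈsu) (ru.ˈdo) (ˈfo:t).
Foot heads: 2, 4, 6, 7.
Primary stress on the leftmost head = syllable 2.
Secondary stress on 4, 6, 7: gro:.ˈgo.te:.ˌsu.ru.ˌdo.ˌfo:t.

primary 2, secondary 4, 6, 7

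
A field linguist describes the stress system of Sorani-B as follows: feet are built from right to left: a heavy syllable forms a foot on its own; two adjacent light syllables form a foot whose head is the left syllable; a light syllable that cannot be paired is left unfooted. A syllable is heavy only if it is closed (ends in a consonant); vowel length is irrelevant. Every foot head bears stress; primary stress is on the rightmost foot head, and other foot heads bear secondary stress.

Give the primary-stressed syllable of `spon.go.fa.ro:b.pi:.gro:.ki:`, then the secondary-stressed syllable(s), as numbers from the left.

Weights: 1 spon H, 2 go L, 3 fa L, 4 ro:b H, 5 pi: L, 6 gro: L, 7 ki: L.
Parse right to left (heavy = foot alone; LL = one foot; stranded L unfooted): (ˈspon) (ˈgo.fa) (ˈro:b) pi: (ˈgro:.ki:).
Foot heads: 1, 2, 4, 6.
Primary stress on the rightmost head = syllable 6.
Secondary stress on 1, 2, 4: ˌspon.ˌgo.fa.ˌro:b.pi:.ˈgro:.ki:.

primary 6, secondary 1, 2, 4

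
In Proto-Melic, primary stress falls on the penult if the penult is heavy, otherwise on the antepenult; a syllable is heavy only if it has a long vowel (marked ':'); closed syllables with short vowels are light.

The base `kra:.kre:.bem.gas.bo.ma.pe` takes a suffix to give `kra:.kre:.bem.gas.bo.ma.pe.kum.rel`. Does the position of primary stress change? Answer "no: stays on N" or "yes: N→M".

yes: 5→7

Base `kra:.kre:.bem.gas.bo.ma.pe` (7 syllables):
  Weights: 5 bo L, 6 ma L, 7 pe L.
  The penult (syllable 6, ma) is light, so stress falls on the antepenult (syllable 5, bo).
  → primary stress on syllable 5.
Suffixed `kra:.kre:.bem.gas.bo.ma.pe.kum.rel` (9 syllables):
  Weights: 7 pe L, 8 kum L, 9 rel L.
  The penult (syllable 8, kum) is light, so stress falls on the antepenult (syllable 7, pe).
  → primary stress on syllable 7.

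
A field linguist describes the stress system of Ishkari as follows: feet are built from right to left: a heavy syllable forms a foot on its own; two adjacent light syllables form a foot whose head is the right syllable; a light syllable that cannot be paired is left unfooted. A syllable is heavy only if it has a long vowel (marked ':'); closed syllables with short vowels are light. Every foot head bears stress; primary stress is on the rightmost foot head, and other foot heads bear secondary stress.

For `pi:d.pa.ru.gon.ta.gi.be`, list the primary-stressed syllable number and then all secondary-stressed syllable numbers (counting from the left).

primary 7, secondary 1, 3, 5

Weights: 1 pi:d H, 2 pa L, 3 ru L, 4 gon L, 5 ta L, 6 gi L, 7 be L.
Parse right to left (heavy = foot alone; LL = one foot; stranded L unfooted): (ˈpi:d) (pa.ˈru) (gon.ˈta) (gi.ˈbe).
Foot heads: 1, 3, 5, 7.
Primary stress on the rightmost head = syllable 7.
Secondary stress on 1, 3, 5: ˌpi:d.pa.ˌru.gon.ˌta.gi.ˈbe.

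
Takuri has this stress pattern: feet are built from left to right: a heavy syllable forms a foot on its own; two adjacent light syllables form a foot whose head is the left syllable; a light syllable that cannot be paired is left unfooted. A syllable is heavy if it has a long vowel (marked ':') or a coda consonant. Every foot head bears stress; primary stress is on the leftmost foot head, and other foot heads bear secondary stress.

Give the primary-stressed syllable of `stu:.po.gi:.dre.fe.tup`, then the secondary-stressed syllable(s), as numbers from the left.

primary 1, secondary 3, 4, 6

Weights: 1 stu: H, 2 po L, 3 gi: H, 4 dre L, 5 fe L, 6 tup H.
Parse left to right (heavy = foot alone; LL = one foot; stranded L unfooted): (ˈstu:) po (ˈgi:) (ˈdre.fe) (ˈtup).
Foot heads: 1, 3, 4, 6.
Primary stress on the leftmost head = syllable 1.
Secondary stress on 3, 4, 6: ˈstu:.po.ˌgi:.ˌdre.fe.ˌtup.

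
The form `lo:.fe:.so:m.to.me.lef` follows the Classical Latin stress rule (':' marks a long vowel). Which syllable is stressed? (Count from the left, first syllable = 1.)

4

Classical Latin: stress the penult if heavy (long vowel or closed), else the antepenult.
Weights: 4 to L, 5 me L, 6 lef H.
The penult (syllable 5, me) is light, so stress falls on the antepenult (syllable 4, to).
Stress on syllable 4: lo:.fe:.so:m.ˈto.me.lef.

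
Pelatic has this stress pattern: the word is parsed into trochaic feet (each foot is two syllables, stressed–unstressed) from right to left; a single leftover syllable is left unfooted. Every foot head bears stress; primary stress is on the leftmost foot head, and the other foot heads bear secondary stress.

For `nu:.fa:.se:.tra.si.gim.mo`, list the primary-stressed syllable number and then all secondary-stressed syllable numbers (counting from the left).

primary 2, secondary 4, 6

Parse right to left into trochaic (ˈσσ) feet: nu: (ˈfa:.se:) (ˈtra.si) (ˈgim.mo). Syllable 1 is left unfooted.
Foot heads (stressed positions): 2, 4, 6.
End Rule Leftmost: primary stress on the leftmost head = syllable 2.
Secondary stress on 4, 6: nu:.ˈfa:.se:.ˌtra.si.ˌgim.mo.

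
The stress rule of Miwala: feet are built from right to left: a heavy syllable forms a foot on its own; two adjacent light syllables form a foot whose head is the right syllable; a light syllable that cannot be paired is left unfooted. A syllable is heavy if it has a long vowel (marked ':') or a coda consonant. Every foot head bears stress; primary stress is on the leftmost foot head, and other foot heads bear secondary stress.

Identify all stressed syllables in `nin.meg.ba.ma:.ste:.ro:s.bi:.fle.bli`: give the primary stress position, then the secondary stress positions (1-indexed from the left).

primary 1, secondary 2, 4, 5, 6, 7, 9

Weights: 1 nin H, 2 meg H, 3 ba L, 4 ma: H, 5 ste: H, 6 ro:s H, 7 bi: H, 8 fle L, 9 bli L.
Parse right to left (heavy = foot alone; LL = one foot; stranded L unfooted): (ˈnin) (ˈmeg) ba (ˈma:) (ˈste:) (ˈro:s) (ˈbi:) (fle.ˈbli).
Foot heads: 1, 2, 4, 5, 6, 7, 9.
Primary stress on the leftmost head = syllable 1.
Secondary stress on 2, 4, 5, 6, 7, 9: ˈnin.ˌmeg.ba.ˌma:.ˌste:.ˌro:s.ˌbi:.fle.ˌbli.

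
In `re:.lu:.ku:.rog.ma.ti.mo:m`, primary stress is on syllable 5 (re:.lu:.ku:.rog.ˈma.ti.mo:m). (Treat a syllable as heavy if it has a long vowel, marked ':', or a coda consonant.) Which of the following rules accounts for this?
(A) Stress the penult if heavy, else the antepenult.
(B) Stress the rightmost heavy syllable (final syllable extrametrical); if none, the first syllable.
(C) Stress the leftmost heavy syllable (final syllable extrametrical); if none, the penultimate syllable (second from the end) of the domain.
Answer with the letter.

A

Rule A → syllable 5 ✓.
Rule B → syllable 4 (observed: 5).
Rule C → syllable 1 (observed: 5).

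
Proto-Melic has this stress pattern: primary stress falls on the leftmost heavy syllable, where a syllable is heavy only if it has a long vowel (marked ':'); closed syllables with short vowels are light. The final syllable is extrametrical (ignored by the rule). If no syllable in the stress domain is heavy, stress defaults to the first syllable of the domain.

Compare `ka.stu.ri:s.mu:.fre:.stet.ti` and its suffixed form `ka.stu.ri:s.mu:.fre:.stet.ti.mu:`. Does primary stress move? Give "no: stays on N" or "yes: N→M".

no: stays on 3

Base `ka.stu.ri:s.mu:.fre:.stet.ti` (7 syllables):
  The final syllable (7, ti) is extrametrical; the stress domain is syllables 1–6.
  Weights: 1 ka L, 2 stu L, 3 ri:s H, 4 mu: H, 5 fre: H, 6 stet L.
  Heavy syllables in the domain: 3, 4, 5. The leftmost is syllable 3 (ri:s).
  → primary stress on syllable 3.
Suffixed `ka.stu.ri:s.mu:.fre:.stet.ti.mu:` (8 syllables):
  The final syllable (8, mu:) is extrametrical; the stress domain is syllables 1–7.
  Weights: 1 ka L, 2 stu L, 3 ri:s H, 4 mu: H, 5 fre: H, 6 stet L, 7 ti L.
  Heavy syllables in the domain: 3, 4, 5. The leftmost is syllable 3 (ri:s).
  → primary stress on syllable 3.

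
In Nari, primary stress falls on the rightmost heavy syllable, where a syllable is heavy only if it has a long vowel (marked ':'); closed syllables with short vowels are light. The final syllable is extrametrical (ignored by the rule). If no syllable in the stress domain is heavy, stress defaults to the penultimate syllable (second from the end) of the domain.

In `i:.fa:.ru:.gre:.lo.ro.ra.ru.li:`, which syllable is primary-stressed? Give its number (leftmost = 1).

4

The final syllable (9, li:) is extrametrical; the stress domain is syllables 1–8.
Weights: 1 i: H, 2 fa: H, 3 ru: H, 4 gre: H, 5 lo L, 6 ro L, 7 ra L, 8 ru L.
Heavy syllables in the domain: 1, 2, 3, 4. The rightmost is syllable 4 (gre:).
Primary stress: syllable 4 → i:.fa:.ru:.ˈgre:.lo.ro.ra.ru.li:.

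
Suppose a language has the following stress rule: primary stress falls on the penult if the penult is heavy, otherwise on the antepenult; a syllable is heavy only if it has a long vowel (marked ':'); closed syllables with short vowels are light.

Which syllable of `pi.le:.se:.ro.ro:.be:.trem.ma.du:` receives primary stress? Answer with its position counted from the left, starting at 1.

Weights: 7 trem L, 8 ma L, 9 du: H.
The penult (syllable 8, ma) is light, so stress falls on the antepenult (syllable 7, trem).
Primary stress: syllable 7 → pi.le:.se:.ro.ro:.be:.ˈtrem.ma.du:.

7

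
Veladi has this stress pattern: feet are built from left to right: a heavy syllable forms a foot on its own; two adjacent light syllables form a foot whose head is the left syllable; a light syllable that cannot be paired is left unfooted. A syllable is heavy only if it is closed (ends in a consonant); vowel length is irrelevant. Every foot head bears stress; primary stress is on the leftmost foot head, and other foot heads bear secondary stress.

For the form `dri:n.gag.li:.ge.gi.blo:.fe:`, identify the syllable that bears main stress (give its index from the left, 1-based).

Weights: 1 dri:n H, 2 gag H, 3 li: L, 4 ge L, 5 gi L, 6 blo: L, 7 fe: L.
Parse left to right (heavy = foot alone; LL = one foot; stranded L unfooted): (ˈdri:n) (ˈgag) (ˈli:.ge) (ˈgi.blo:) fe:.
Foot heads: 1, 2, 3, 5.
Primary stress on the leftmost head = syllable 1.
Primary stress: syllable 1 → ˈdri:n.gag.li:.ge.gi.blo:.fe:.

1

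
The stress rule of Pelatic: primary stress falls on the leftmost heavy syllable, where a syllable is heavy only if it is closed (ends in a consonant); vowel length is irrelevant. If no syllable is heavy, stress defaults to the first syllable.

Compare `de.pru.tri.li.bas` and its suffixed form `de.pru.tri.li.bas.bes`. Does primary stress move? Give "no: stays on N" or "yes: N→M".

no: stays on 5

Base `de.pru.tri.li.bas` (5 syllables):
  Weights: 1 de L, 2 pru L, 3 tri L, 4 li L, 5 bas H.
  Heavy syllables in the domain: 5. The leftmost is syllable 5 (bas).
  → primary stress on syllable 5.
Suffixed `de.pru.tri.li.bas.bes` (6 syllables):
  Weights: 1 de L, 2 pru L, 3 tri L, 4 li L, 5 bas H, 6 bes H.
  Heavy syllables in the domain: 5, 6. The leftmost is syllable 5 (bas).
  → primary stress on syllable 5.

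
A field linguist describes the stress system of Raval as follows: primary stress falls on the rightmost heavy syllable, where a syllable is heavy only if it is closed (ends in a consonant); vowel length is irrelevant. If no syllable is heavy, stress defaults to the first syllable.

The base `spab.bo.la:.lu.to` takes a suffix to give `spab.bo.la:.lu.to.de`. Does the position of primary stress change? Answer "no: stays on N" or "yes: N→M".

no: stays on 1

Base `spab.bo.la:.lu.to` (5 syllables):
  Weights: 1 spab H, 2 bo L, 3 la: L, 4 lu L, 5 to L.
  Heavy syllables in the domain: 1. The rightmost is syllable 1 (spab).
  → primary stress on syllable 1.
Suffixed `spab.bo.la:.lu.to.de` (6 syllables):
  Weights: 1 spab H, 2 bo L, 3 la: L, 4 lu L, 5 to L, 6 de L.
  Heavy syllables in the domain: 1. The rightmost is syllable 1 (spab).
  → primary stress on syllable 1.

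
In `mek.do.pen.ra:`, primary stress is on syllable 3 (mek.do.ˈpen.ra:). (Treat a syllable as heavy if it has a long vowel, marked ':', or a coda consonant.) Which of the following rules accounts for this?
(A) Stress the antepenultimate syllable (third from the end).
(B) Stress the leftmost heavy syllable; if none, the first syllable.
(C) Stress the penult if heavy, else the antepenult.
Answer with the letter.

C

Rule A → syllable 2 (observed: 3).
Rule B → syllable 1 (observed: 3).
Rule C → syllable 3 ✓.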